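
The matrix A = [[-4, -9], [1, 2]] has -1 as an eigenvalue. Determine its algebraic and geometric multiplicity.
The characteristic polynomial is (x + 1)^2, so the factor x + 1 appears with exponent 2: the algebraic multiplicity is 2.

rank(A + I) = 1, so the eigenspace has dimension 2 - 1 = 1: the geometric multiplicity is 1.

Since 1 < 2, A is not diagonalizable.

algebraic multiplicity 2, geometric multiplicity 1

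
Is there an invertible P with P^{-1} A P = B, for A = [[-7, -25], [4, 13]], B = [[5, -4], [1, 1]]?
Yes.

Two matrices over a field are similar if and only if they have the same invariant factors.

Both A and B have characteristic polynomial (x - 3)^2 and minimal polynomial (x - 3)^2. Computing further, both have invariant factors (x - 3)^2. Hence A and B are similar.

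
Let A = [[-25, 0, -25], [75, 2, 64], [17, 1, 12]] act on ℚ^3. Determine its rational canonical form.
R = [[0, 0, -25], [1, 0, -35], [0, 1, -11]]

The invariant factors of A (the non-unit diagonal entries of the Smith normal form of xI - A over ℚ[x]) are (x + 1)(x + 5)^2, each dividing the next. The characteristic polynomial is their product, (x + 1)(x + 5)^2.

The rational canonical form is the block-diagonal matrix of companion matrices C(f_i):
R = [[0, 0, -25], [1, 0, -35], [0, 1, -11]].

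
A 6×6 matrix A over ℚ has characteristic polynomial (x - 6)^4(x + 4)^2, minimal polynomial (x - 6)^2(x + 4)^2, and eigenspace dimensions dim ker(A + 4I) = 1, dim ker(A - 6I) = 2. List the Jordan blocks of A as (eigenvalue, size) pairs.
λ = -4: algebraic multiplicity 2 (exponent in χ_A), largest block size 2 (exponent in m_A), 1 block (geometric multiplicity). This forces block sizes [2].
λ = 6: algebraic multiplicity 4 (exponent in χ_A), largest block size 2 (exponent in m_A), 2 blocks (geometric multiplicity). These force block sizes [2, 2].

Jordan blocks: (-4, 2), (6, 2), (6, 2)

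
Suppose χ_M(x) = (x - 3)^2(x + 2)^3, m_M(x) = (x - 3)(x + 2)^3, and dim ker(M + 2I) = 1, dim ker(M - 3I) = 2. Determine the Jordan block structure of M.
Jordan blocks: (-2, 3), (3, 1), (3, 1)

λ = -2: algebraic multiplicity 3 (exponent in χ_M), largest block size 3 (exponent in m_M), 1 block (geometric multiplicity). This forces block sizes [3].
λ = 3: algebraic multiplicity 2 (exponent in χ_M), largest block size 1 (exponent in m_M), 2 blocks (geometric multiplicity). These force block sizes [1, 1].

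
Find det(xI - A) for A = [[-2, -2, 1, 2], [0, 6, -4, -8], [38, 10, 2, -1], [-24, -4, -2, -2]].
χ_A(x) = (x - 2)^3(x + 2)

xI - A = [[x + 2, 2, -1, -2], [0, x - 6, 4, 8], [-38, -10, x - 2, 1], [24, 4, 2, x + 2]].

Expanding det(xI - A) along the first row:
det(xI - A) = + (x + 2)·det([[x - 6, 4, 8], [-10, x - 2, 1], [4, 2, x + 2]]) - (2)·det([[0, 4, 8], [-38, x - 2, 1], [24, 2, x + 2]]) + (-1)·det([[0, x - 6, 8], [-38, -10, 1], [24, 4, x + 2]]) - (-2)·det([[0, x - 6, 4], [-38, -10, x - 2], [24, 4, 2]]).

Evaluating gives χ_A(x) = x^4 - 4x^3 + 16x - 16 = (x - 2)^3(x + 2).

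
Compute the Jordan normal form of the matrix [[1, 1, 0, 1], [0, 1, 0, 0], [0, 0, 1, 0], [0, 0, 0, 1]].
The characteristic polynomial is det(xI - A) = (x - 1)^4, so the eigenvalues are 1 (algebraic multiplicity 4).

For λ = 1: rank(A - I) = 1, rank((A - I)^2) = 0. The eigenspace has dimension 4 - 1 = 3, so there are 3 Jordan blocks; the rank sequence gives block sizes [2, 1, 1].

Assembling the blocks gives the Jordan form J above.

J = [[1, 1, 0, 0], [0, 1, 0, 0], [0, 0, 1, 0], [0, 0, 0, 1]]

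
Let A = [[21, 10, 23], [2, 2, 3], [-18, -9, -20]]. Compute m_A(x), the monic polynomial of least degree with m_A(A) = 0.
m_A(x) = (x - 1)^3

The characteristic polynomial factors as (x - 1)^3. The minimal polynomial is ∏(x - λ)^{k_λ} where k_λ is the size of the largest Jordan block at λ.

For λ = 1: rank(A - I) = 2, and the largest Jordan block has size 3 (the smallest k with rank((A - I)^k) = rank((A - I)^(k+1))).

So m_A(x) = (x - 1)^3.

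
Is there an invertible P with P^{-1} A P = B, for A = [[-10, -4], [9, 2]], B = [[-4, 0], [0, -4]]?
Both have characteristic polynomial (x + 4)^2, but the minimal polynomial of A is (x + 4)^2 while the minimal polynomial of B is x + 4. The minimal polynomial is a similarity invariant, so A and B are not similar.

No.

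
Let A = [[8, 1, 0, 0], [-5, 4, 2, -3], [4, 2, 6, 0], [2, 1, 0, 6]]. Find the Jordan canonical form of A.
The characteristic polynomial is det(xI - A) = (x - 6)^4, so the eigenvalues are 6 (algebraic multiplicity 4).

For λ = 6: rank(A - 6I) = 2, rank((A - 6I)^2) = 1, rank((A - 6I)^3) = 0. The eigenspace has dimension 4 - 2 = 2, so there are 2 Jordan blocks; the rank sequence gives block sizes [3, 1].

Assembling the blocks gives the Jordan form J above.

J = [[6, 1, 0, 0], [0, 6, 1, 0], [0, 0, 6, 0], [0, 0, 0, 6]]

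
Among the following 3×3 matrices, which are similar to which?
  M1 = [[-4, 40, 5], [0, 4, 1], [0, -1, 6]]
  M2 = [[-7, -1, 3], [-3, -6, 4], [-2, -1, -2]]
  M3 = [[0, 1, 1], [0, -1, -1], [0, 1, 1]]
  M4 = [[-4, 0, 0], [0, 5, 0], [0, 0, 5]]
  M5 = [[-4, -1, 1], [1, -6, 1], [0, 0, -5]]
5 classes: {M1}, {M2}, {M3}, {M4}, {M5}

Characteristic polynomials: χ_{M1} = (x - 5)^2(x + 4), χ_{M2} = (x + 5)^3, χ_{M3} = x^3, χ_{M4} = (x - 5)^2(x + 4), χ_{M5} = (x + 5)^3.

{M1}: invariant factors (x - 5)^2(x + 4).

{M2}: invariant factors (x + 5)^3.

{M3}: invariant factors x, x^2.

{M4}: invariant factors x - 5, (x - 5)(x + 4).

{M5}: invariant factors x + 5, (x + 5)^2.

Matrices are similar if and only if their invariant-factor lists agree; the partition into similarity classes is {M1}, {M2}, {M3}, {M4}, {M5}.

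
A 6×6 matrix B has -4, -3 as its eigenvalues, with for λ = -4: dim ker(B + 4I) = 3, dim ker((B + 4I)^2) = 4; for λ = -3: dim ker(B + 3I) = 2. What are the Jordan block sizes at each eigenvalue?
Jordan blocks: (-4, 2), (-4, 1), (-4, 1), (-3, 1), (-3, 1)

λ = -4: successive nullity increments [3, 1] count blocks of size ≥ k; block sizes are [2, 1, 1].
λ = -3: successive nullity increments [2] count blocks of size ≥ k; block sizes are [1, 1].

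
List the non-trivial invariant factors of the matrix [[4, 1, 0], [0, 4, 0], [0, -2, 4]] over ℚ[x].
x - 4, (x - 4)^2

The Jordan structure of A has elementary divisors (x - 4)^2, (x - 4). Arranging the block sizes at each eigenvalue in decreasing order and taking row products gives the invariant factors.

Invariant factors (smallest first, each dividing the next): x - 4, (x - 4)^2.

Check: the last factor (x - 4)^2 is the minimal polynomial, and the product (x - 4)^3 is the characteristic polynomial.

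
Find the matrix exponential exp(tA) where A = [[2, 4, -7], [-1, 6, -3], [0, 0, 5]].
A has Jordan form J = [[4, 1, 0], [0, 4, 0], [0, 0, 5]] with A = PJP^{-1}, so e^{tA} = P e^{tJ} P^{-1}.

For a Jordan block J_k(λ), e^{tJ_k(λ)} = e^{λt} · (I + tN + t^2 N^2/2! + ... + t^{k-1} N^{k-1}/(k-1)!) where N is the nilpotent superdiagonal part.

Assembling the blocks and conjugating back gives the entries of e^{tA} as shown above.

e^{tA} = [[(1 - 2*t)*e^{4*t}, 4*t*e^{4*t}, (-2*t - 5*e^{t} + 5)*e^{4*t}], [-t*e^{4*t}, (2*t + 1)*e^{4*t}, (-t - 2*e^{t} + 2)*e^{4*t}], [0, 0, e^{5*t}]]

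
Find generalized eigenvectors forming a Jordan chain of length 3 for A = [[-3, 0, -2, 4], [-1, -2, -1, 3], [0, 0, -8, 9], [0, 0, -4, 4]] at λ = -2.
We seek v_1 ∈ ker((A + 2I)^3) \ ker((A + 2I)^2), then set v_{i+1} = (A + 2I) v_i.

One such chain is v_1 = [[0, 0, 1, 1]]^T, v_2 = [[2, 2, 3, 2]]^T, v_3 = [[0, 1, 0, 0]]^T. Check: (A + 2I) v_3 = [[0, 0, 0, 0]]^T = 0.

v_1 = [[0, 0, 1, 1]]^T, v_2 = [[2, 2, 3, 2]]^T, v_3 = [[0, 1, 0, 0]]^T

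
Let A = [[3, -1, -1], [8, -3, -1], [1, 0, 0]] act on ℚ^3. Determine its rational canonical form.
The invariant factors of A (the non-unit diagonal entries of the Smith normal form of xI - A over ℚ[x]) are x^3 + 2, each dividing the next. The characteristic polynomial is their product, x^3 + 2.

The rational canonical form is the block-diagonal matrix of companion matrices C(f_i):
R = [[0, 0, -2], [1, 0, 0], [0, 1, 0]].

Note the characteristic polynomial does not split into linear factors over ℚ, so A has no Jordan form over ℚ; the rational canonical form exists over any field.

R = [[0, 0, -2], [1, 0, 0], [0, 1, 0]]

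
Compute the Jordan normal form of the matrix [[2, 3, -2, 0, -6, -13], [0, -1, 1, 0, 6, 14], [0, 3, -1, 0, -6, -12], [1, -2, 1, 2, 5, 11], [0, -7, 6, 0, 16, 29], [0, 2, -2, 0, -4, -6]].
The characteristic polynomial is det(xI - A) = (x - 2)^6, so the eigenvalues are 2 (algebraic multiplicity 6).

For λ = 2: rank(A - 2I) = 3, rank((A - 2I)^2) = 1, rank((A - 2I)^3) = 0. The eigenspace has dimension 6 - 3 = 3, so there are 3 Jordan blocks; the rank sequence gives block sizes [3, 2, 1].

Assembling the blocks gives the Jordan form J above.

J = [[2, 1, 0, 0, 0, 0], [0, 2, 1, 0, 0, 0], [0, 0, 2, 0, 0, 0], [0, 0, 0, 2, 1, 0], [0, 0, 0, 0, 2, 0], [0, 0, 0, 0, 0, 2]]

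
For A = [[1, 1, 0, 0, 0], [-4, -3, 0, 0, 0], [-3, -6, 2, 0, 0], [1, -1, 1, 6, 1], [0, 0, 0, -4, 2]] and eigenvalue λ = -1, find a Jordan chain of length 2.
v_1 = [[0, 1, 1, 0, 0]]^T, v_2 = [[1, -2, -3, 0, 0]]^T

We seek v_1 ∈ ker((A + I)^2) \ ker(A + I), then set v_{i+1} = (A + I) v_i.

One such chain is v_1 = [[0, 1, 1, 0, 0]]^T, v_2 = [[1, -2, -3, 0, 0]]^T. Check: (A + I) v_2 = [[0, 0, 0, 0, 0]]^T = 0.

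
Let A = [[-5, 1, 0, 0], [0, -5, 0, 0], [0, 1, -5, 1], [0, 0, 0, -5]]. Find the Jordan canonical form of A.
J = [[-5, 1, 0, 0], [0, -5, 0, 0], [0, 0, -5, 1], [0, 0, 0, -5]]

The characteristic polynomial is det(xI - A) = (x + 5)^4, so the eigenvalues are -5 (algebraic multiplicity 4).

For λ = -5: rank(A + 5I) = 2, rank((A + 5I)^2) = 0. The eigenspace has dimension 4 - 2 = 2, so there are 2 Jordan blocks; the rank sequence gives block sizes [2, 2].

Assembling the blocks gives the Jordan form J above.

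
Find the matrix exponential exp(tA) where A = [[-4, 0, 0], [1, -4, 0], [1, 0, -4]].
A has Jordan form J = [[-4, 1, 0], [0, -4, 0], [0, 0, -4]] with A = PJP^{-1}, so e^{tA} = P e^{tJ} P^{-1}.

For a Jordan block J_k(λ), e^{tJ_k(λ)} = e^{λt} · (I + tN + t^2 N^2/2! + ... + t^{k-1} N^{k-1}/(k-1)!) where N is the nilpotent superdiagonal part.

Assembling the blocks and conjugating back gives the entries of e^{tA} as shown above.

e^{tA} = [[e^{-4*t}, 0, 0], [t*e^{-4*t}, e^{-4*t}, 0], [t*e^{-4*t}, 0, e^{-4*t}]]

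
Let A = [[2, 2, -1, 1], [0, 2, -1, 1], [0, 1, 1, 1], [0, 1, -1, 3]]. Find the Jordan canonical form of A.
J = [[2, 1, 0, 0], [0, 2, 1, 0], [0, 0, 2, 0], [0, 0, 0, 2]]

The characteristic polynomial is det(xI - A) = (x - 2)^4, so the eigenvalues are 2 (algebraic multiplicity 4).

For λ = 2: rank(A - 2I) = 2, rank((A - 2I)^2) = 1, rank((A - 2I)^3) = 0. The eigenspace has dimension 4 - 2 = 2, so there are 2 Jordan blocks; the rank sequence gives block sizes [3, 1].

Assembling the blocks gives the Jordan form J above.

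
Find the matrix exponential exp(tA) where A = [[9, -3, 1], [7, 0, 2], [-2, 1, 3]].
e^{tA} = [[(t^2 + 5*t + 1)*e^{4*t}, t*(-t - 3)*e^{4*t}, t*(1 - t)*e^{4*t}], [t*(3*t + 14)*e^{4*t}/2, (-3*t^2 - 8*t + 2)*e^{4*t}/2, t*(4 - 3*t)*e^{4*t}/2], [t*(-t - 4)*e^{4*t}/2, t*(t + 2)*e^{4*t}/2, (t^2/2 - t + 1)*e^{4*t}]]

A has Jordan form J = [[4, 1, 0], [0, 4, 1], [0, 0, 4]] with A = PJP^{-1}, so e^{tA} = P e^{tJ} P^{-1}.

For a Jordan block J_k(λ), e^{tJ_k(λ)} = e^{λt} · (I + tN + t^2 N^2/2! + ... + t^{k-1} N^{k-1}/(k-1)!) where N is the nilpotent superdiagonal part.

Assembling the blocks and conjugating back gives the entries of e^{tA} as shown above.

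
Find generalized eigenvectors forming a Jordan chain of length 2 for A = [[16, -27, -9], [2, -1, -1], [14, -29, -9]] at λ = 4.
v_1 = [[1, 0, 1]]^T, v_2 = [[3, 1, 1]]^T

We seek v_1 ∈ ker((A - 4I)^2) \ ker(A - 4I), then set v_{i+1} = (A - 4I) v_i.

One such chain is v_1 = [[1, 0, 1]]^T, v_2 = [[3, 1, 1]]^T. Check: (A - 4I) v_2 = [[0, 0, 0]]^T = 0.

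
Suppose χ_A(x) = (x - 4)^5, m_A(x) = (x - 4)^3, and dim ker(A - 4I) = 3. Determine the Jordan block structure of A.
Jordan blocks: (4, 3), (4, 1), (4, 1)

λ = 4: algebraic multiplicity 5 (exponent in χ_A), largest block size 3 (exponent in m_A), 3 blocks (geometric multiplicity). These force block sizes [3, 1, 1].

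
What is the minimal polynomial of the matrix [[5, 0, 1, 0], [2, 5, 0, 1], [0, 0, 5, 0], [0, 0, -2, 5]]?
The characteristic polynomial factors as (x - 5)^4. The minimal polynomial is ∏(x - λ)^{k_λ} where k_λ is the size of the largest Jordan block at λ.

For λ = 5: rank(A - 5I) = 2, and the largest Jordan block has size 2 (the smallest k with rank((A - 5I)^k) = rank((A - 5I)^(k+1))).

So m_A(x) = (x - 5)^2.

m_A(x) = (x - 5)^2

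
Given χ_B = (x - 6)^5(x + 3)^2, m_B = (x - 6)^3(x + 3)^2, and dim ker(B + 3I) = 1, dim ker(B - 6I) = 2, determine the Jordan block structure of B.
Jordan blocks: (-3, 2), (6, 3), (6, 2)

λ = -3: algebraic multiplicity 2 (exponent in χ_B), largest block size 2 (exponent in m_B), 1 block (geometric multiplicity). This forces block sizes [2].
λ = 6: algebraic multiplicity 5 (exponent in χ_B), largest block size 3 (exponent in m_B), 2 blocks (geometric multiplicity). These force block sizes [3, 2].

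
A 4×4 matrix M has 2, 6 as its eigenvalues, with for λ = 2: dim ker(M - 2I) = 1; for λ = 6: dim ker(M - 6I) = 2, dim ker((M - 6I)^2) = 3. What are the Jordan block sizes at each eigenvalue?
λ = 2: successive nullity increments [1] count blocks of size ≥ k; block sizes are [1].
λ = 6: successive nullity increments [2, 1] count blocks of size ≥ k; block sizes are [2, 1].

Jordan blocks: (2, 1), (6, 2), (6, 1)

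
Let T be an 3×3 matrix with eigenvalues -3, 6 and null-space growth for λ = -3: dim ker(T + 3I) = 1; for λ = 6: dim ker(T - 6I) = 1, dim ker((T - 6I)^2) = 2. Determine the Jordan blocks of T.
λ = -3: successive nullity increments [1] count blocks of size ≥ k; block sizes are [1].
λ = 6: successive nullity increments [1, 1] count blocks of size ≥ k; block sizes are [2].

Jordan blocks: (-3, 1), (6, 2)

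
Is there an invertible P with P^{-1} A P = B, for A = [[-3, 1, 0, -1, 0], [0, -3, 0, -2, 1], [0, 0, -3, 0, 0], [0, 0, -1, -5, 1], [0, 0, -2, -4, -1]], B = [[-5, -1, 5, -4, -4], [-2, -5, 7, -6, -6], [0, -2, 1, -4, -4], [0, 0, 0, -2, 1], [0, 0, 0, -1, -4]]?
Two matrices over a field are similar if and only if they have the same invariant factors.

Both A and B have characteristic polynomial (x + 3)^5 and minimal polynomial (x + 3)^3. Computing further, both have invariant factors (x + 3)^2, (x + 3)^3. Hence A and B are similar.

Yes.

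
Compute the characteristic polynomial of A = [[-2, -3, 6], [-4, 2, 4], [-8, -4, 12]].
χ_A(x) = (x - 4)^3

xI - A = [[x + 2, 3, -6], [4, x - 2, -4], [8, 4, x - 12]].

Expanding det(xI - A) along the first row:
det(xI - A) = + (x + 2)·det([[x - 2, -4], [4, x - 12]]) - (3)·det([[4, -4], [8, x - 12]]) + (-6)·det([[4, x - 2], [8, 4]]).

Evaluating gives χ_A(x) = x^3 - 12x^2 + 48x - 64 = (x - 4)^3.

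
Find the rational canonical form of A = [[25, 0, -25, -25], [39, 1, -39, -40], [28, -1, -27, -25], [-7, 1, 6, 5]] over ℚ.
The invariant factors of A (the non-unit diagonal entries of the Smith normal form of xI - A over ℚ[x]) are (x^2 - 2x - 5)^2, each dividing the next. The characteristic polynomial is their product, (x^2 - 2x - 5)^2.

The rational canonical form is the block-diagonal matrix of companion matrices C(f_i):
R = [[0, 0, 0, -25], [1, 0, 0, -20], [0, 1, 0, 6], [0, 0, 1, 4]].

Note the characteristic polynomial does not split into linear factors over ℚ, so A has no Jordan form over ℚ; the rational canonical form exists over any field.

R = [[0, 0, 0, -25], [1, 0, 0, -20], [0, 1, 0, 6], [0, 0, 1, 4]]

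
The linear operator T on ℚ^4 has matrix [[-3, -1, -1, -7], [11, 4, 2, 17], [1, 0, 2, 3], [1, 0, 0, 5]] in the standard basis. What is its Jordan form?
The characteristic polynomial is det(xI - A) = (x - 2)^4, so the eigenvalues are 2 (algebraic multiplicity 4).

For λ = 2: rank(A - 2I) = 2, rank((A - 2I)^2) = 1, rank((A - 2I)^3) = 0. The eigenspace has dimension 4 - 2 = 2, so there are 2 Jordan blocks; the rank sequence gives block sizes [3, 1].

Assembling the blocks gives the Jordan form J above.

J = [[2, 1, 0, 0], [0, 2, 1, 0], [0, 0, 2, 0], [0, 0, 0, 2]]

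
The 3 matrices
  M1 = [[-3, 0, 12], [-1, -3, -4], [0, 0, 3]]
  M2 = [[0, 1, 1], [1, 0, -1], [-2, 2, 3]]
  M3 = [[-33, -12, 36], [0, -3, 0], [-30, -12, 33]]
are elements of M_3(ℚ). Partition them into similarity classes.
Characteristic polynomials: χ_{M1} = (x - 3)(x + 3)^2, χ_{M2} = (x - 1)^3, χ_{M3} = (x - 3)(x + 3)^2.

{M1}: invariant factors (x - 3)(x + 3)^2.

{M2}: invariant factors x - 1, (x - 1)^2.

{M3}: invariant factors x + 3, (x - 3)(x + 3).

Matrices are similar if and only if their invariant-factor lists agree; the partition into similarity classes is {M1}, {M2}, {M3}.

3 classes: {M1}, {M2}, {M3}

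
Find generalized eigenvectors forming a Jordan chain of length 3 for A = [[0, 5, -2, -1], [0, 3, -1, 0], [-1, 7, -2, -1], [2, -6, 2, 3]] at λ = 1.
v_1 = [[0, -1, -1, -1]]^T, v_2 = [[-2, -1, -3, 2]]^T, v_3 = [[1, 1, 2, 0]]^T

We seek v_1 ∈ ker((A - I)^3) \ ker((A - I)^2), then set v_{i+1} = (A - I) v_i.

One such chain is v_1 = [[0, -1, -1, -1]]^T, v_2 = [[-2, -1, -3, 2]]^T, v_3 = [[1, 1, 2, 0]]^T. Check: (A - I) v_3 = [[0, 0, 0, 0]]^T = 0.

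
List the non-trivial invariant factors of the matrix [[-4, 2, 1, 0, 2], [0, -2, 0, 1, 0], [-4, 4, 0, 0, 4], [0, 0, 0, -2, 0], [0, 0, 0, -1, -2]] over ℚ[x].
The Jordan structure of A has elementary divisors (x + 2)^2, (x + 2)^2, (x + 2). Arranging the block sizes at each eigenvalue in decreasing order and taking row products gives the invariant factors.

Invariant factors (smallest first, each dividing the next): x + 2, (x + 2)^2, (x + 2)^2.

Check: the last factor (x + 2)^2 is the minimal polynomial, and the product (x + 2)^5 is the characteristic polynomial.

x + 2, (x + 2)^2, (x + 2)^2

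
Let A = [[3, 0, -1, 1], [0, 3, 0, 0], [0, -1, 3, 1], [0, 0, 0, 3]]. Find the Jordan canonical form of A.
The characteristic polynomial is det(xI - A) = (x - 3)^4, so the eigenvalues are 3 (algebraic multiplicity 4).

For λ = 3: rank(A - 3I) = 2, rank((A - 3I)^2) = 1, rank((A - 3I)^3) = 0. The eigenspace has dimension 4 - 2 = 2, so there are 2 Jordan blocks; the rank sequence gives block sizes [3, 1].

Assembling the blocks gives the Jordan form J above.

J = [[3, 1, 0, 0], [0, 3, 1, 0], [0, 0, 3, 0], [0, 0, 0, 3]]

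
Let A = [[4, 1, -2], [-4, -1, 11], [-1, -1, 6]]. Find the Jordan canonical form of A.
The characteristic polynomial is det(xI - A) = (x - 3)^3, so the eigenvalues are 3 (algebraic multiplicity 3).

For λ = 3: rank(A - 3I) = 2, rank((A - 3I)^2) = 1, rank((A - 3I)^3) = 0. The eigenspace has dimension 3 - 2 = 1, so there is 1 Jordan block; the rank sequence gives block sizes [3].

Assembling the blocks gives the Jordan form J above.

J = [[3, 1, 0], [0, 3, 1], [0, 0, 3]]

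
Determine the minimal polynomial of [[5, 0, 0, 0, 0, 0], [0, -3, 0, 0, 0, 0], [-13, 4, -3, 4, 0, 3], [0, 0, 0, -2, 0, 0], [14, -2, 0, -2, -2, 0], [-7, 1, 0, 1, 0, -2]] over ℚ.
m_A(x) = (x - 5)(x + 2)^2(x + 3)^2

The characteristic polynomial factors as (x - 5)(x + 2)^3(x + 3)^2. The minimal polynomial is ∏(x - λ)^{k_λ} where k_λ is the size of the largest Jordan block at λ.

For λ = -3: rank(A + 3I) = 5, and the largest Jordan block has size 2 (the smallest k with rank((A + 3I)^k) = rank((A + 3I)^(k+1))).
For λ = -2: rank(A + 2I) = 4, and the largest Jordan block has size 2 (the smallest k with rank((A + 2I)^k) = rank((A + 2I)^(k+1))).
For λ = 5: rank(A - 5I) = 5, and the largest Jordan block has size 1 (the smallest k with rank((A - 5I)^k) = rank((A - 5I)^(k+1))).

So m_A(x) = (x - 5)(x + 2)^2(x + 3)^2.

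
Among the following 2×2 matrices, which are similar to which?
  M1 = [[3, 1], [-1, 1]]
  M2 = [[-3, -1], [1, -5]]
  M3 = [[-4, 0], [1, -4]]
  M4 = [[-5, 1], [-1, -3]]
Characteristic polynomials: χ_{M1} = (x - 2)^2, χ_{M2} = (x + 4)^2, χ_{M3} = (x + 4)^2, χ_{M4} = (x + 4)^2.

{M1}: invariant factors (x - 2)^2.

{M2, M3, M4}: invariant factors (x + 4)^2.

Matrices are similar if and only if their invariant-factor lists agree; the partition into similarity classes is {M1}, {M2, M3, M4}.

2 classes: {M1}, {M2, M3, M4}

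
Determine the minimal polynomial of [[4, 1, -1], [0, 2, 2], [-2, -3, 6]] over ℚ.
m_A(x) = (x - 4)^3

The characteristic polynomial factors as (x - 4)^3. The minimal polynomial is ∏(x - λ)^{k_λ} where k_λ is the size of the largest Jordan block at λ.

For λ = 4: rank(A - 4I) = 2, and the largest Jordan block has size 3 (the smallest k with rank((A - 4I)^k) = rank((A - 4I)^(k+1))).

So m_A(x) = (x - 4)^3.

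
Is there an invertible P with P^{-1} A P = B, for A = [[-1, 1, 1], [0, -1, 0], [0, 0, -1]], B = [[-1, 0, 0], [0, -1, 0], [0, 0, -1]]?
No.

Both have characteristic polynomial (x + 1)^3, but the minimal polynomial of A is (x + 1)^2 while the minimal polynomial of B is x + 1. The minimal polynomial is a similarity invariant, so A and B are not similar.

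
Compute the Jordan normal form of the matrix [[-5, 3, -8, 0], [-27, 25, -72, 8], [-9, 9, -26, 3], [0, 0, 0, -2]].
J = [[-2, 1, 0, 0], [0, -2, 0, 0], [0, 0, -2, 1], [0, 0, 0, -2]]

The characteristic polynomial is det(xI - A) = (x + 2)^4, so the eigenvalues are -2 (algebraic multiplicity 4).

For λ = -2: rank(A + 2I) = 2, rank((A + 2I)^2) = 0. The eigenspace has dimension 4 - 2 = 2, so there are 2 Jordan blocks; the rank sequence gives block sizes [2, 2].

Assembling the blocks gives the Jordan form J above.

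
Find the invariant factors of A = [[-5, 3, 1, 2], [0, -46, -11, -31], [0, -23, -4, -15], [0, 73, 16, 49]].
The Jordan structure of A has elementary divisors (x + 5)^2, (x - 2)^2. Arranging the block sizes at each eigenvalue in decreasing order and taking row products gives the invariant factors.

Invariant factors (smallest first, each dividing the next): (x - 2)^2(x + 5)^2.

Check: the last factor (x - 2)^2(x + 5)^2 is the minimal polynomial, and the product (x - 2)^2(x + 5)^2 is the characteristic polynomial.

(x - 2)^2(x + 5)^2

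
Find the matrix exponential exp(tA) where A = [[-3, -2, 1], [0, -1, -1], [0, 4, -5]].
A has Jordan form J = [[-3, 1, 0], [0, -3, 0], [0, 0, -3]] with A = PJP^{-1}, so e^{tA} = P e^{tJ} P^{-1}.

For a Jordan block J_k(λ), e^{tJ_k(λ)} = e^{λt} · (I + tN + t^2 N^2/2! + ... + t^{k-1} N^{k-1}/(k-1)!) where N is the nilpotent superdiagonal part.

Assembling the blocks and conjugating back gives the entries of e^{tA} as shown above.

e^{tA} = [[e^{-3*t}, -2*t*e^{-3*t}, t*e^{-3*t}], [0, (2*t + 1)*e^{-3*t}, -t*e^{-3*t}], [0, 4*t*e^{-3*t}, (1 - 2*t)*e^{-3*t}]]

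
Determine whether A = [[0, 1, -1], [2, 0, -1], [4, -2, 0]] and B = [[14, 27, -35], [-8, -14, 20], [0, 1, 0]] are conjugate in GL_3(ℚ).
Two matrices over a field are similar if and only if they have the same invariant factors.

Both A and B have characteristic polynomial x^3 and minimal polynomial x^3. Computing further, both have invariant factors x^3. Hence A and B are similar.

Yes.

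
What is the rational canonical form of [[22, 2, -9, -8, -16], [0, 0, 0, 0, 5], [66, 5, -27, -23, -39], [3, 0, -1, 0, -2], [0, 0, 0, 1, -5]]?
R = [[-5, 0, 0, 0, 0], [0, 0, 0, 0, 5], [0, 1, 0, 0, -14], [0, 0, 1, 0, -3], [0, 0, 0, 1, -5]]

The invariant factors of A (the non-unit diagonal entries of the Smith normal form of xI - A over ℚ[x]) are x + 5, (x + 5)(x^3 + 3x - 1), each dividing the next. The characteristic polynomial is their product, (x + 5)^2(x^3 + 3x - 1).

The rational canonical form is the block-diagonal matrix of companion matrices C(f_i):
R = [[-5, 0, 0, 0, 0], [0, 0, 0, 0, 5], [0, 1, 0, 0, -14], [0, 0, 1, 0, -3], [0, 0, 0, 1, -5]].

Note the characteristic polynomial does not split into linear factors over ℚ, so A has no Jordan form over ℚ; the rational canonical form exists over any field.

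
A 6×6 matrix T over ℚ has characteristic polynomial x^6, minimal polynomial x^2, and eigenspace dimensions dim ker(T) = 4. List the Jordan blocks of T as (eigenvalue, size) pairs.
Jordan blocks: (0, 2), (0, 2), (0, 1), (0, 1)

λ = 0: algebraic multiplicity 6 (exponent in χ_T), largest block size 2 (exponent in m_T), 4 blocks (geometric multiplicity). These force block sizes [2, 2, 1, 1].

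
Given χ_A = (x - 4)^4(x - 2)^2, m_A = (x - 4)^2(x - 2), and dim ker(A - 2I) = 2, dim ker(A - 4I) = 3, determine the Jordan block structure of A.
Jordan blocks: (2, 1), (2, 1), (4, 2), (4, 1), (4, 1)

λ = 2: algebraic multiplicity 2 (exponent in χ_A), largest block size 1 (exponent in m_A), 2 blocks (geometric multiplicity). These force block sizes [1, 1].
λ = 4: algebraic multiplicity 4 (exponent in χ_A), largest block size 2 (exponent in m_A), 3 blocks (geometric multiplicity). These force block sizes [2, 1, 1].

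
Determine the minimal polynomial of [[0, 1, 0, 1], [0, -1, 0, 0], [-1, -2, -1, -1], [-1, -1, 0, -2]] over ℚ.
m_A(x) = (x + 1)^2

The characteristic polynomial factors as (x + 1)^4. The minimal polynomial is ∏(x - λ)^{k_λ} where k_λ is the size of the largest Jordan block at λ.

For λ = -1: rank(A + I) = 2, and the largest Jordan block has size 2 (the smallest k with rank((A + I)^k) = rank((A + I)^(k+1))).

So m_A(x) = (x + 1)^2.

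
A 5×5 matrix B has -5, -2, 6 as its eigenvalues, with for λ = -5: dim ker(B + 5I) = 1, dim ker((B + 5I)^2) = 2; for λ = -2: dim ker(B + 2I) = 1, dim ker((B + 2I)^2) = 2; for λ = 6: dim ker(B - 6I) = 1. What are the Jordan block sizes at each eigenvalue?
λ = -5: successive nullity increments [1, 1] count blocks of size ≥ k; block sizes are [2].
λ = -2: successive nullity increments [1, 1] count blocks of size ≥ k; block sizes are [2].
λ = 6: successive nullity increments [1] count blocks of size ≥ k; block sizes are [1].

Jordan blocks: (-5, 2), (-2, 2), (6, 1)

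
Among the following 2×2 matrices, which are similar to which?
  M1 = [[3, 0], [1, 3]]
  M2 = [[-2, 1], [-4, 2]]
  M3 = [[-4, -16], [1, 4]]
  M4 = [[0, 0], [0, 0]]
3 classes: {M1}, {M2, M3}, {M4}

Characteristic polynomials: χ_{M1} = (x - 3)^2, χ_{M2} = x^2, χ_{M3} = x^2, χ_{M4} = x^2.

{M1}: invariant factors (x - 3)^2.

{M2, M3}: invariant factors x^2.

{M4}: invariant factors x, x.

Matrices are similar if and only if their invariant-factor lists agree; the partition into similarity classes is {M1}, {M2, M3}, {M4}.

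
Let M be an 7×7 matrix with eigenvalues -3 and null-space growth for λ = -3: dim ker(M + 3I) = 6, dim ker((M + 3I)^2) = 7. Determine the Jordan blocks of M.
Jordan blocks: (-3, 2), (-3, 1), (-3, 1), (-3, 1), (-3, 1), (-3, 1)

λ = -3: successive nullity increments [6, 1] count blocks of size ≥ k; block sizes are [2, 1, 1, 1, 1, 1].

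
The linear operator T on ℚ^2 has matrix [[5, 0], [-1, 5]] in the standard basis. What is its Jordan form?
J = [[5, 1], [0, 5]]

The characteristic polynomial is det(xI - A) = (x - 5)^2, so the eigenvalues are 5 (algebraic multiplicity 2).

For λ = 5: rank(A - 5I) = 1, rank((A - 5I)^2) = 0. The eigenspace has dimension 2 - 1 = 1, so there is 1 Jordan block; the rank sequence gives block sizes [2].

Assembling the blocks gives the Jordan form J above.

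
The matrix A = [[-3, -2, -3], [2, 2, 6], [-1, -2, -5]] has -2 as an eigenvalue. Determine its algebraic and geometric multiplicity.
algebraic multiplicity 3, geometric multiplicity 2

The characteristic polynomial is (x + 2)^3, so the factor x + 2 appears with exponent 3: the algebraic multiplicity is 3.

rank(A + 2I) = 1, so the eigenspace has dimension 3 - 1 = 2: the geometric multiplicity is 2.

Since 2 < 3, A is not diagonalizable.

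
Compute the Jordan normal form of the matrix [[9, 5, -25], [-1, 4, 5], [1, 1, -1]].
The characteristic polynomial is det(xI - A) = (x - 4)^3, so the eigenvalues are 4 (algebraic multiplicity 3).

For λ = 4: rank(A - 4I) = 2, rank((A - 4I)^2) = 1, rank((A - 4I)^3) = 0. The eigenspace has dimension 3 - 2 = 1, so there is 1 Jordan block; the rank sequence gives block sizes [3].

Assembling the blocks gives the Jordan form J above.

J = [[4, 1, 0], [0, 4, 1], [0, 0, 4]]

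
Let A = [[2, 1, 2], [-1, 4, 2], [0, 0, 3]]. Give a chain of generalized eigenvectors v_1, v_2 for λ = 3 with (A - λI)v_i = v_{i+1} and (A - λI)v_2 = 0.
v_1 = [[0, 1, 0]]^T, v_2 = [[1, 1, 0]]^T

We seek v_1 ∈ ker((A - 3I)^2) \ ker(A - 3I), then set v_{i+1} = (A - 3I) v_i.

One such chain is v_1 = [[0, 1, 0]]^T, v_2 = [[1, 1, 0]]^T. Check: (A - 3I) v_2 = [[0, 0, 0]]^T = 0.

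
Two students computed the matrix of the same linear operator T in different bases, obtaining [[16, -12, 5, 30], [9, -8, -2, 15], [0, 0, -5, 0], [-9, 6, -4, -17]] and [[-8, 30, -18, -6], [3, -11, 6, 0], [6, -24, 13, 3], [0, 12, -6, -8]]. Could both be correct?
Both have characteristic polynomial (x + 2)^2(x + 5)^2, but the minimal polynomial of A is (x + 2)(x + 5)^2 while the minimal polynomial of B is (x + 2)(x + 5). The minimal polynomial is a similarity invariant, so A and B are not similar.

No.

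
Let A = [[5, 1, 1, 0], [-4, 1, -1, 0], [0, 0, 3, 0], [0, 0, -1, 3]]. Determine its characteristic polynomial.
xI - A = [[x - 5, -1, -1, 0], [4, x - 1, 1, 0], [0, 0, x - 3, 0], [0, 0, 1, x - 3]].

Expanding det(xI - A) along the first row:
det(xI - A) = + (x - 5)·det([[x - 1, 1, 0], [0, x - 3, 0], [0, 1, x - 3]]) - (-1)·det([[4, 1, 0], [0, x - 3, 0], [0, 1, x - 3]]) + (-1)·det([[4, x - 1, 0], [0, 0, 0], [0, 0, x - 3]]) - (0)·det([[4, x - 1, 1], [0, 0, x - 3], [0, 0, 1]]).

Evaluating gives χ_A(x) = x^4 - 12x^3 + 54x^2 - 108x + 81 = (x - 3)^4.

χ_A(x) = (x - 3)^4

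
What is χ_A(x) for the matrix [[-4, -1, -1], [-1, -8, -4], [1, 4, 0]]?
χ_A(x) = (x + 4)^3

xI - A = [[x + 4, 1, 1], [1, x + 8, 4], [-1, -4, x]].

Expanding det(xI - A) along the first row:
det(xI - A) = + (x + 4)·det([[x + 8, 4], [-4, x]]) - (1)·det([[1, 4], [-1, x]]) + (1)·det([[1, x + 8], [-1, -4]]).

Evaluating gives χ_A(x) = x^3 + 12x^2 + 48x + 64 = (x + 4)^3.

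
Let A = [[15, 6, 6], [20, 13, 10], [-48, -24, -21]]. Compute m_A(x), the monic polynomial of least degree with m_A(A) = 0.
The characteristic polynomial factors as (x - 3)^2(x - 1). The minimal polynomial is ∏(x - λ)^{k_λ} where k_λ is the size of the largest Jordan block at λ.

For λ = 1: rank(A - I) = 2, and the largest Jordan block has size 1 (the smallest k with rank((A - I)^k) = rank((A - I)^(k+1))).
For λ = 3: rank(A - 3I) = 1, and the largest Jordan block has size 1 (the smallest k with rank((A - 3I)^k) = rank((A - 3I)^(k+1))).

So m_A(x) = (x - 3)(x - 1).

m_A(x) = (x - 3)(x - 1)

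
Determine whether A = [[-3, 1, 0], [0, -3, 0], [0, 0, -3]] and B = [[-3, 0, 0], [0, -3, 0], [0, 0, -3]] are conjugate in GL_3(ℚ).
No.

Both have characteristic polynomial (x + 3)^3, but the minimal polynomial of A is (x + 3)^2 while the minimal polynomial of B is x + 3. The minimal polynomial is a similarity invariant, so A and B are not similar.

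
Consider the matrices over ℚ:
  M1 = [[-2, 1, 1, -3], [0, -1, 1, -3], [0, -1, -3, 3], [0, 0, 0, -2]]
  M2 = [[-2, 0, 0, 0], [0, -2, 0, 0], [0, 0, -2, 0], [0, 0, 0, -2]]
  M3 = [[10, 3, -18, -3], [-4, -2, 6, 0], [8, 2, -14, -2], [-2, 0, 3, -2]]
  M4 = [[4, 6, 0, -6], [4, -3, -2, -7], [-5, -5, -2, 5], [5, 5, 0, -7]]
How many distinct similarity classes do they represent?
3 classes: {M1}, {M2}, {M3, M4}

Characteristic polynomials: χ_{M1} = (x + 2)^4, χ_{M2} = (x + 2)^4, χ_{M3} = (x + 2)^4, χ_{M4} = (x + 2)^4.

{M1}: invariant factors x + 2, x + 2, (x + 2)^2.

{M2}: invariant factors x + 2, x + 2, x + 2, x + 2.

{M3, M4}: invariant factors x + 2, (x + 2)^3.

Matrices are similar if and only if their invariant-factor lists agree; the partition into similarity classes is {M1}, {M2}, {M3, M4}.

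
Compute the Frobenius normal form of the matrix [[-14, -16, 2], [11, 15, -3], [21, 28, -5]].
R = [[0, 0, -12], [1, 0, -3], [0, 1, -4]]

The invariant factors of A (the non-unit diagonal entries of the Smith normal form of xI - A over ℚ[x]) are (x + 4)(x^2 + 3), each dividing the next. The characteristic polynomial is their product, (x + 4)(x^2 + 3).

The rational canonical form is the block-diagonal matrix of companion matrices C(f_i):
R = [[0, 0, -12], [1, 0, -3], [0, 1, -4]].

Note the characteristic polynomial does not split into linear factors over ℚ, so A has no Jordan form over ℚ; the rational canonical form exists over any field.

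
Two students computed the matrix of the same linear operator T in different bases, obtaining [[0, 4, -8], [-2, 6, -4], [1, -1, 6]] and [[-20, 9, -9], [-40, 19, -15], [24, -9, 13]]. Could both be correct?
Two matrices over a field are similar if and only if they have the same invariant factors.

Both A and B have characteristic polynomial (x - 4)^3 and minimal polynomial (x - 4)^2. Computing further, both have invariant factors x - 4, (x - 4)^2. Hence A and B are similar.

Yes.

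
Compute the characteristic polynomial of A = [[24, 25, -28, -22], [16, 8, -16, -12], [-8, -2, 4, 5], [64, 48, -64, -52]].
xI - A = [[x - 24, -25, 28, 22], [-16, x - 8, 16, 12], [8, 2, x - 4, -5], [-64, -48, 64, x + 52]].

Expanding det(xI - A) along the first row:
det(xI - A) = + (x - 24)·det([[x - 8, 16, 12], [2, x - 4, -5], [-48, 64, x + 52]]) - (-25)·det([[-16, 16, 12], [8, x - 4, -5], [-64, 64, x + 52]]) + (28)·det([[-16, x - 8, 12], [8, 2, -5], [-64, -48, x + 52]]) - (22)·det([[-16, x - 8, 16], [8, 2, x - 4], [-64, -48, 64]]).

Evaluating gives χ_A(x) = x^4 + 16x^3 + 96x^2 + 256x + 256 = (x + 4)^4.

χ_A(x) = (x + 4)^4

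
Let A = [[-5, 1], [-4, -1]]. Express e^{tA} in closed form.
A has Jordan form J = [[-3, 1], [0, -3]] with A = PJP^{-1}, so e^{tA} = P e^{tJ} P^{-1}.

For a Jordan block J_k(λ), e^{tJ_k(λ)} = e^{λt} · (I + tN + t^2 N^2/2! + ... + t^{k-1} N^{k-1}/(k-1)!) where N is the nilpotent superdiagonal part.

Assembling the blocks and conjugating back gives the entries of e^{tA} as shown above.

e^{tA} = [[(1 - 2*t)*e^{-3*t}, t*e^{-3*t}], [-4*t*e^{-3*t}, (2*t + 1)*e^{-3*t}]]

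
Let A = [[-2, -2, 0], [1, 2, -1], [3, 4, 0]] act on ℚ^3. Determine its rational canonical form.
R = [[0, 0, -2], [1, 0, -2], [0, 1, 0]]

The invariant factors of A (the non-unit diagonal entries of the Smith normal form of xI - A over ℚ[x]) are x^3 + 2x + 2, each dividing the next. The characteristic polynomial is their product, x^3 + 2x + 2.

The rational canonical form is the block-diagonal matrix of companion matrices C(f_i):
R = [[0, 0, -2], [1, 0, -2], [0, 1, 0]].

Note the characteristic polynomial does not split into linear factors over ℚ, so A has no Jordan form over ℚ; the rational canonical form exists over any field.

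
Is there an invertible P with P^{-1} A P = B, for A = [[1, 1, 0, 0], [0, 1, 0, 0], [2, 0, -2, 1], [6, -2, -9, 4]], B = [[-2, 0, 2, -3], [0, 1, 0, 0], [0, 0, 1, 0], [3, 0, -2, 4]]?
No.

Both have characteristic polynomial (x - 1)^4 and minimal polynomial (x - 1)^2. But rank(A - I) = 2 for A while rank(B - I) = 1 for B, so the number of Jordan blocks at λ = 1 differs. A and B are not similar.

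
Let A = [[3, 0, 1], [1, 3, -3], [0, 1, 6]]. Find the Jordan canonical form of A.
The characteristic polynomial is det(xI - A) = (x - 4)^3, so the eigenvalues are 4 (algebraic multiplicity 3).

For λ = 4: rank(A - 4I) = 2, rank((A - 4I)^2) = 1, rank((A - 4I)^3) = 0. The eigenspace has dimension 3 - 2 = 1, so there is 1 Jordan block; the rank sequence gives block sizes [3].

Assembling the blocks gives the Jordan form J above.

J = [[4, 1, 0], [0, 4, 1], [0, 0, 4]]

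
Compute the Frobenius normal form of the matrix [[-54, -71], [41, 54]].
The invariant factors of A (the non-unit diagonal entries of the Smith normal form of xI - A over ℚ[x]) are x^2 - 5, each dividing the next. The characteristic polynomial is their product, x^2 - 5.

The rational canonical form is the block-diagonal matrix of companion matrices C(f_i):
R = [[0, 5], [1, 0]].

Note the characteristic polynomial does not split into linear factors over ℚ, so A has no Jordan form over ℚ; the rational canonical form exists over any field.

R = [[0, 5], [1, 0]]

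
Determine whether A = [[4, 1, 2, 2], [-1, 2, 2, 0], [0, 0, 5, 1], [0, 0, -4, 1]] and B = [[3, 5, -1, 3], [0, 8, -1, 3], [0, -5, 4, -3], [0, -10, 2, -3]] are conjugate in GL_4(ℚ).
Both have characteristic polynomial (x - 3)^4 and minimal polynomial (x - 3)^2. But rank(A - 3I) = 2 for A while rank(B - 3I) = 1 for B, so the number of Jordan blocks at λ = 3 differs. A and B are not similar.

No.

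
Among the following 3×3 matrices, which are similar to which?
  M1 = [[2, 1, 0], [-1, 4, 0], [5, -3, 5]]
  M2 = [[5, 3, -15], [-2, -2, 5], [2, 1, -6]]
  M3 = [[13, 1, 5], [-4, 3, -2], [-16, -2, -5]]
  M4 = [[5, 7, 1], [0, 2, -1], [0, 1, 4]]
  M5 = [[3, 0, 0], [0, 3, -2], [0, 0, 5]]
3 classes: {M1, M3, M4}, {M2}, {M5}

Characteristic polynomials: χ_{M1} = (x - 5)(x - 3)^2, χ_{M2} = (x + 1)^3, χ_{M3} = (x - 5)(x - 3)^2, χ_{M4} = (x - 5)(x - 3)^2, χ_{M5} = (x - 5)(x - 3)^2.

{M1, M3, M4}: invariant factors (x - 5)(x - 3)^2.

{M2}: invariant factors x + 1, (x + 1)^2.

{M5}: invariant factors x - 3, (x - 5)(x - 3).

Matrices are similar if and only if their invariant-factor lists agree; the partition into similarity classes is {M1, M3, M4}, {M2}, {M5}.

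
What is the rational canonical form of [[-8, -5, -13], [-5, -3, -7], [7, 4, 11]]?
R = [[0, 0, -3], [1, 0, 3], [0, 1, 0]]

The invariant factors of A (the non-unit diagonal entries of the Smith normal form of xI - A over ℚ[x]) are x^3 - 3x + 3, each dividing the next. The characteristic polynomial is their product, x^3 - 3x + 3.

The rational canonical form is the block-diagonal matrix of companion matrices C(f_i):
R = [[0, 0, -3], [1, 0, 3], [0, 1, 0]].

Note the characteristic polynomial does not split into linear factors over ℚ, so A has no Jordan form over ℚ; the rational canonical form exists over any field.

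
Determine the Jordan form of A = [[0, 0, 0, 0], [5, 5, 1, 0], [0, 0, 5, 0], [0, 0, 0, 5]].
J = [[0, 0, 0, 0], [0, 5, 1, 0], [0, 0, 5, 0], [0, 0, 0, 5]]

The characteristic polynomial is det(xI - A) = x(x - 5)^3, so the eigenvalues are 0 (algebraic multiplicity 1), 5 (algebraic multiplicity 3).

For λ = 0: algebraic multiplicity 1 gives one 1×1 block.

For λ = 5: rank(A - 5I) = 2, rank((A - 5I)^2) = 1. The eigenspace has dimension 4 - 2 = 2, so there are 2 Jordan blocks; the rank sequence gives block sizes [2, 1].

Assembling the blocks gives the Jordan form J above.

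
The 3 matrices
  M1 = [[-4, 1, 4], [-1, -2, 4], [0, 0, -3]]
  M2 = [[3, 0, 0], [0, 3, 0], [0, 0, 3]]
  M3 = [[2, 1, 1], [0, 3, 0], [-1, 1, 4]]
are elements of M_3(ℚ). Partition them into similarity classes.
Characteristic polynomials: χ_{M1} = (x + 3)^3, χ_{M2} = (x - 3)^3, χ_{M3} = (x - 3)^3.

{M1}: invariant factors x + 3, (x + 3)^2.

{M2}: invariant factors x - 3, x - 3, x - 3.

{M3}: invariant factors x - 3, (x - 3)^2.

Matrices are similar if and only if their invariant-factor lists agree; the partition into similarity classes is {M1}, {M2}, {M3}.

3 classes: {M1}, {M2}, {M3}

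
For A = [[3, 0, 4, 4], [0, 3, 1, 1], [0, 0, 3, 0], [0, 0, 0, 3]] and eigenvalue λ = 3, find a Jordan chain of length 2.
v_1 = [[0, 2, 0, 1]]^T, v_2 = [[4, 1, 0, 0]]^T

We seek v_1 ∈ ker((A - 3I)^2) \ ker(A - 3I), then set v_{i+1} = (A - 3I) v_i.

One such chain is v_1 = [[0, 2, 0, 1]]^T, v_2 = [[4, 1, 0, 0]]^T. Check: (A - 3I) v_2 = [[0, 0, 0, 0]]^T = 0.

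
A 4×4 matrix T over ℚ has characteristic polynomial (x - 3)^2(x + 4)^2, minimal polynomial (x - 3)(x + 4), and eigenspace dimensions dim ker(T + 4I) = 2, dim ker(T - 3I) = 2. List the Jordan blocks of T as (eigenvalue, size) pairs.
Jordan blocks: (-4, 1), (-4, 1), (3, 1), (3, 1)

λ = -4: algebraic multiplicity 2 (exponent in χ_T), largest block size 1 (exponent in m_T), 2 blocks (geometric multiplicity). These force block sizes [1, 1].
λ = 3: algebraic multiplicity 2 (exponent in χ_T), largest block size 1 (exponent in m_T), 2 blocks (geometric multiplicity). These force block sizes [1, 1].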